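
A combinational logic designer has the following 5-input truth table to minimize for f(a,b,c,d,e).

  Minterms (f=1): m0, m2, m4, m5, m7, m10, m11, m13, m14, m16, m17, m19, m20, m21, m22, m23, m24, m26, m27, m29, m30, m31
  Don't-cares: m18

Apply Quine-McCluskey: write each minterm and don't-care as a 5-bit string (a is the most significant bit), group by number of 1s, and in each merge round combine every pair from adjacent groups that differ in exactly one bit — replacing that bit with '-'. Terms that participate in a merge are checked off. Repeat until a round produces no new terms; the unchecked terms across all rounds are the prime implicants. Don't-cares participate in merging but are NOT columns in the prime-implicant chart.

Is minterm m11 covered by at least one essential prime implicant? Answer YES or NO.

[col 0] 00000*, 00010*, 00100*, 00101*, 00111*, 01010*, 01011*, 01101*, 01110*, 10000*, 10001*, 10010*, 10011*, 10100*, 10101*, 10110*, 10111*, 11000*, 11010*, 11011*, 11101*, 11110*, 11111*
[col 1] -0000*, -0010*, -0100*, -0101*, -0111*, -1010*, -1011*, -1101*, -1110*, 0-010*, 0-101*, 00-00*, 000-0*, 001-1*, 0010-*, 01-10*, 0101-*, 1-000*, 1-010*, 1-011*, 1-101*, 1-110*, 1-111*, 10-00*, 10-01*, 10-10*, 10-11*, 100-0*, 100-1*, 1000-*, 1001-*, 101-0*, 101-1*, 1010-*, 1011-*, 11-10*, 11-11*, 110-0*, 1101-*, 111-1*, 1111-*
[col 2] --010, --101, -0-00, -00-0, -01-1, -010-, -1-10, -101-, 1--10*, 1--11*, 1-0-0, 1-01-*, 1-1-1, 1-11-*, 10--0*, 10--1*, 10-0-*, 10-1-*, 100--*, 101--*, 11-1-*
[col 3] 1--1-, 10---
Prime implicants: --010, --101, -0-00, -00-0, -01-1, -010-, -1-10, -101-, 1--1-, 1-0-0, 1-1-1, 10---
PI chart (minterm → PIs covering it):
  0 | -0-00,-00-0
  2 | --010,-00-0
  4 | -0-00,-010-
  5 | --101,-01-1,-010-
  7 | -01-1  (sole → essential)
  10 | --010,-1-10,-101-
  11 | -101-  (sole → essential)
  13 | --101  (sole → essential)
  14 | -1-10  (sole → essential)
  16 | -0-00,-00-0,1-0-0,10---
  17 | 10---  (sole → essential)
  19 | 1--1-,10---
  20 | -0-00,-010-,10---
  21 | --101,-01-1,-010-,1-1-1,10---
  22 | 1--1-,10---
  23 | -01-1,1--1-,1-1-1,10---
  24 | 1-0-0  (sole → essential)
  26 | --010,-1-10,-101-,1--1-,1-0-0
  27 | -101-,1--1-
  29 | --101,1-1-1
  30 | -1-10,1--1-
  31 | 1--1-,1-1-1
Essential prime implicants: --101, -01-1, -1-10, -101-, 1-0-0, 10---

YES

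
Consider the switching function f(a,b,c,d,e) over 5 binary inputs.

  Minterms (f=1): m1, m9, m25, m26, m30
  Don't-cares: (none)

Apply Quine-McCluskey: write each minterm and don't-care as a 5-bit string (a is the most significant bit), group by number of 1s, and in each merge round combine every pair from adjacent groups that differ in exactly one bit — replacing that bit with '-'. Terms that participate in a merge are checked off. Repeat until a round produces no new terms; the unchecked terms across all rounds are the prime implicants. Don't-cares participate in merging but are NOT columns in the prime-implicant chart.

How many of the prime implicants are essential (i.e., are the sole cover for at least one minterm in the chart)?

[col 0] 00001*, 01001*, 11001*, 11010*, 11110*
[col 1] -1001, 0-001, 11-10
Prime implicants: -1001, 0-001, 11-10
PI chart (minterm → PIs covering it):
  1 | 0-001  (sole → essential)
  9 | -1001,0-001
  25 | -1001  (sole → essential)
  26 | 11-10  (sole → essential)
  30 | 11-10  (sole → essential)
Essential prime implicants: -1001, 0-001, 11-10

3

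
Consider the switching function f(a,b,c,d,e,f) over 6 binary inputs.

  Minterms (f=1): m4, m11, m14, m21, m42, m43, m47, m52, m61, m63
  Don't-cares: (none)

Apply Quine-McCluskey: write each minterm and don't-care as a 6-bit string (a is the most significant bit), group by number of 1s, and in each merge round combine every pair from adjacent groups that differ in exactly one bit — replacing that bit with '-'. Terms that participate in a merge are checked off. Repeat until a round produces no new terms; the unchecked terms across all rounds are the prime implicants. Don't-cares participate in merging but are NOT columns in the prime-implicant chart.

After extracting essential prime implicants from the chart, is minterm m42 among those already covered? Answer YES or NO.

YES

[col 0] 000100, 001011*, 001110, 010101, 101010*, 101011*, 101111*, 110100, 111101*, 111111*
[col 1] -01011, 1-1111, 101-11, 10101-, 1111-1
Prime implicants: -01011, 000100, 001110, 010101, 1-1111, 101-11, 10101-, 110100, 1111-1
PI chart (minterm → PIs covering it):
  4 | 000100  (sole → essential)
  11 | -01011  (sole → essential)
  14 | 001110  (sole → essential)
  21 | 010101  (sole → essential)
  42 | 10101-  (sole → essential)
  43 | -01011,101-11,10101-
  47 | 1-1111,101-11
  52 | 110100  (sole → essential)
  61 | 1111-1  (sole → essential)
  63 | 1-1111,1111-1
Essential prime implicants: -01011, 000100, 001110, 010101, 10101-, 110100, 1111-1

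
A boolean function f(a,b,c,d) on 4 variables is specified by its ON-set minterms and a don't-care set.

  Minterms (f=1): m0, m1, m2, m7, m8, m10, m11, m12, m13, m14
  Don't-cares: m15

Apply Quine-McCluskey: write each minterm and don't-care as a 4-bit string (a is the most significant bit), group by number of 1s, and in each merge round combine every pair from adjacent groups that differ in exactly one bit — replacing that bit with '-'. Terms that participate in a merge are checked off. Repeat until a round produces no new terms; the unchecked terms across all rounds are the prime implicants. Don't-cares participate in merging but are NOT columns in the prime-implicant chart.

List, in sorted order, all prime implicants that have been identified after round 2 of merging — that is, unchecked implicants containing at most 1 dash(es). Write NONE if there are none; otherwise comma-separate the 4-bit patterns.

-111, 000-

Round 0: 0000✓ 0001✓ 0010✓ 0111✓ 1000✓ 1010✓ 1011✓ 1100✓ 1101✓ 1110✓ 1111✓
Round 1: -000✓ -010✓ -111 00-0✓ 000- 1-00✓ 1-10✓ 1-11✓ 10-0✓ 101-✓ 11-0✓ 11-1✓ 110-✓ 111-✓
Round 2: -0-0 1--0 1-1- 11--
PIs = {-0-0, -111, 000-, 1--0, 1-1-, 11--}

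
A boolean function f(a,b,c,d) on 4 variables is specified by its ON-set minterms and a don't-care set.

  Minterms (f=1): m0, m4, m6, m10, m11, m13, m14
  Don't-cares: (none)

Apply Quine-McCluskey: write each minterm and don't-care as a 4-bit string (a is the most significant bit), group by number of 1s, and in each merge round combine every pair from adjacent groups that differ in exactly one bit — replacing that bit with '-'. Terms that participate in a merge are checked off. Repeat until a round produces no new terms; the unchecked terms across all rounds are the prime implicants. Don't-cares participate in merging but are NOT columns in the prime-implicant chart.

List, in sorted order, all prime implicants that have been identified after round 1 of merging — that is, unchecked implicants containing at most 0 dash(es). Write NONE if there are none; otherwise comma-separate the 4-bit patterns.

1101

size-2^0 implicants → 0000(✓)  0100(✓)  0110(✓)  1010(✓)  1011(✓)  1101  1110(✓)
size-2^1 implicants → -110  0-00  01-0  1-10  101-
Unchecked terms (primes): -110, 0-00, 01-0, 1-10, 101-, 1101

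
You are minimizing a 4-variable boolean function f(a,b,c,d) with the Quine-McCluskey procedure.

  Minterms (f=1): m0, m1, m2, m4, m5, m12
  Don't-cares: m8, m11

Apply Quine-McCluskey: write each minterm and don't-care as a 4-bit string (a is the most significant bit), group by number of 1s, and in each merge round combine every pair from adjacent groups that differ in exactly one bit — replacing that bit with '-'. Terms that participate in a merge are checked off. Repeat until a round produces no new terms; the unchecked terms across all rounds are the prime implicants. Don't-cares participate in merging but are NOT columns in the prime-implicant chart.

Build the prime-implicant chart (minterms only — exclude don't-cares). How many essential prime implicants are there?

3

Round 0: 0000✓ 0001✓ 0010✓ 0100✓ 0101✓ 1000✓ 1011 1100✓
Round 1: -000✓ -100✓ 0-00✓ 0-01✓ 00-0 000-✓ 010-✓ 1-00✓
Round 2: --00 0-0-
PIs = {--00, 0-0-, 00-0, 1011}
Coverage chart:
  m0: --00,0-0-,00-0
  m1: 0-0- ←essential
  m2: 00-0 ←essential
  m4: --00,0-0-
  m5: 0-0- ←essential
  m12: --00 ←essential
Essential: --00, 0-0-, 00-0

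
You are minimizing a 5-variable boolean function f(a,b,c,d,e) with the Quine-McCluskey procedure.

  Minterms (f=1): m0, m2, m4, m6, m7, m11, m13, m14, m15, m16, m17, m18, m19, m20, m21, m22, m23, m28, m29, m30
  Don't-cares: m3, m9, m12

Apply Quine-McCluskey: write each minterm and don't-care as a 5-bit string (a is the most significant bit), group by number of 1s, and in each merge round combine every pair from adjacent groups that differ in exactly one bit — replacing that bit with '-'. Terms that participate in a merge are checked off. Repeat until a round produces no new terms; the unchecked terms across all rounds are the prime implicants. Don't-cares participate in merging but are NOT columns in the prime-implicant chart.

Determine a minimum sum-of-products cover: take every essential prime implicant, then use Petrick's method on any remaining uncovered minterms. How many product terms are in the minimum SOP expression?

5

Round 0: 00000✓ 00010✓ 00011✓ 00100✓ 00110✓ 00111✓ 01001✓ 01011✓ 01100✓ 01101✓ 01110✓ 01111✓ 10000✓ 10001✓ 10010✓ 10011✓ 10100✓ 10101✓ 10110✓ 10111✓ 11100✓ 11101✓ 11110✓
Round 1: -0000✓ -0010✓ -0011✓ -0100✓ -0110✓ -0111✓ -1100✓ -1101✓ -1110✓ 0-011✓ 0-100✓ 0-110✓ 0-111✓ 00-00✓ 00-10✓ 00-11✓ 000-0✓ 0001-✓ 001-0✓ 0011-✓ 01-01✓ 01-11✓ 010-1✓ 011-0✓ 011-1✓ 0110-✓ 0111-✓ 1-100✓ 1-101✓ 1-110✓ 10-00✓ 10-01✓ 10-10✓ 10-11✓ 100-0✓ 100-1✓ 1000-✓ 1001-✓ 101-0✓ 101-1✓ 1010-✓ 1011-✓ 111-0✓ 1110-✓
Round 2: --100✓ --110✓ -0-00✓ -0-10✓ -0-11✓ -00-0✓ -001-✓ -01-0✓ -011-✓ -11-0✓ -110- 0--11 0-1-0✓ 0-11- 00--0✓ 00-1-✓ 01--1 011-- 1-1-0✓ 1-10- 10--0✓ 10--1✓ 10-0-✓ 10-1-✓ 100--✓ 101--✓
Round 3: --1-0 -0--0 -0-1- 10---
PIs = {--1-0, -0--0, -0-1-, -110-, 0--11, 0-11-, 01--1, 011--, 1-10-, 10---}
Coverage chart:
  m0: -0--0 ←essential
  m2: -0--0,-0-1-
  m4: --1-0,-0--0
  m6: --1-0,-0--0,-0-1-,0-11-
  m7: -0-1-,0--11,0-11-
  m11: 0--11,01--1
  m13: -110-,01--1,011--
  m14: --1-0,0-11-,011--
  m15: 0--11,0-11-,01--1,011--
  m16: -0--0,10---
  m17: 10--- ←essential
  m18: -0--0,-0-1-,10---
  m19: -0-1-,10---
  m20: --1-0,-0--0,1-10-,10---
  m21: 1-10-,10---
  m22: --1-0,-0--0,-0-1-,10---
  m23: -0-1-,10---
  m28: --1-0,-110-,1-10-
  m29: -110-,1-10-
  m30: --1-0 ←essential
Essential: --1-0, -0--0, 10---
Petrick residual → -110-, 0--11
Min cover (5 terms): ce' + b'e' + bcd' + a'de + ab'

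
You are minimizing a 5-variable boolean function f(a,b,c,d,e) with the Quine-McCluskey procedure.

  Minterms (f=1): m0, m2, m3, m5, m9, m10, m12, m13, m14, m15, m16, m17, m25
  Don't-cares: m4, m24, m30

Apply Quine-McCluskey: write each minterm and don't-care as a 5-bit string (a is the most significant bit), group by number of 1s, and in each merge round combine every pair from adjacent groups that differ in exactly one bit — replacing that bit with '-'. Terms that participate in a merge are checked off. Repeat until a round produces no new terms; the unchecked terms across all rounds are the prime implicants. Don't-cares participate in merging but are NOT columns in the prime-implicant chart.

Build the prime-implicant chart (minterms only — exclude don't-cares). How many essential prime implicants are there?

Round 0: 00000✓ 00010✓ 00011✓ 00100✓ 00101✓ 01001✓ 01010✓ 01100✓ 01101✓ 01110✓ 01111✓ 10000✓ 10001✓ 11000✓ 11001✓ 11110✓
Round 1: -0000 -1001 -1110 0-010 0-100✓ 0-101✓ 00-00 000-0 0001- 0010-✓ 01-01 01-10 011-0✓ 011-1✓ 0110-✓ 0111-✓ 1-000✓ 1-001✓ 1000-✓ 1100-✓
Round 2: 0-10- 011-- 1-00-
PIs = {-0000, -1001, -1110, 0-010, 0-10-, 00-00, 000-0, 0001-, 01-01, 01-10, 011--, 1-00-}
Coverage chart:
  m0: -0000,00-00,000-0
  m2: 0-010,000-0,0001-
  m3: 0001- ←essential
  m5: 0-10- ←essential
  m9: -1001,01-01
  m10: 0-010,01-10
  m12: 0-10-,011--
  m13: 0-10-,01-01,011--
  m14: -1110,01-10,011--
  m15: 011-- ←essential
  m16: -0000,1-00-
  m17: 1-00- ←essential
  m25: -1001,1-00-
Essential: 0-10-, 0001-, 011--, 1-00-

4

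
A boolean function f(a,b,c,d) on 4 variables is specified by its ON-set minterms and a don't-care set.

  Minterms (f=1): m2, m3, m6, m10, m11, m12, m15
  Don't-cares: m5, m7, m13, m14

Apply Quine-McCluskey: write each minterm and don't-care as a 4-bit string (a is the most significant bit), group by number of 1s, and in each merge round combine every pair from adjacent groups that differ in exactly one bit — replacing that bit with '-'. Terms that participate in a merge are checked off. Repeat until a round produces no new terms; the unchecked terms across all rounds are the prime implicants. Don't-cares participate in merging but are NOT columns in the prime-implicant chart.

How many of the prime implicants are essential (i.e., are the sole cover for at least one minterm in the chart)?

2

size-2^0 implicants → 0010(✓)  0011(✓)  0101(✓)  0110(✓)  0111(✓)  1010(✓)  1011(✓)  1100(✓)  1101(✓)  1110(✓)  1111(✓)
size-2^1 implicants → -010(✓)  -011(✓)  -101(✓)  -110(✓)  -111(✓)  0-10(✓)  0-11(✓)  001-(✓)  01-1(✓)  011-(✓)  1-10(✓)  1-11(✓)  101-(✓)  11-0(✓)  11-1(✓)  110-(✓)  111-(✓)
size-2^2 implicants → --10(✓)  --11(✓)  -01-(✓)  -1-1  -11-(✓)  0-1-(✓)  1-1-(✓)  11--
size-2^3 implicants → --1-
Unchecked terms (primes): --1-, -1-1, 11--
Minterm coverage:
  m2 ⊆ --1- [E]
  m3 ⊆ --1- [E]
  m6 ⊆ --1- [E]
  m10 ⊆ --1- [E]
  m11 ⊆ --1- [E]
  m12 ⊆ 11-- [E]
  m15 ⊆ --1-,-1-1,11--
E = {--1-, 11--}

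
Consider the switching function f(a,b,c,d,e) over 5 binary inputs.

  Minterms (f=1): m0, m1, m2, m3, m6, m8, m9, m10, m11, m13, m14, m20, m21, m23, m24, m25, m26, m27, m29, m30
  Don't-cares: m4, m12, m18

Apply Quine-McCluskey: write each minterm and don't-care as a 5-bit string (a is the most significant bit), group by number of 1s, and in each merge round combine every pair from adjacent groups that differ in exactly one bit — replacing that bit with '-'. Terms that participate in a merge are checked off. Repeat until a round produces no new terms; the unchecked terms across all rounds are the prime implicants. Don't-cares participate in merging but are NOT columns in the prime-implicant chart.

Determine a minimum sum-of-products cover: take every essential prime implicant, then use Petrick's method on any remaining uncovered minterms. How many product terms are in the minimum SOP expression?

7

size-2^0 implicants → 00000(✓)  00001(✓)  00010(✓)  00011(✓)  00100(✓)  00110(✓)  01000(✓)  01001(✓)  01010(✓)  01011(✓)  01100(✓)  01101(✓)  01110(✓)  10010(✓)  10100(✓)  10101(✓)  10111(✓)  11000(✓)  11001(✓)  11010(✓)  11011(✓)  11101(✓)  11110(✓)
size-2^1 implicants → -0010(✓)  -0100  -1000(✓)  -1001(✓)  -1010(✓)  -1011(✓)  -1101(✓)  -1110(✓)  0-000(✓)  0-001(✓)  0-010(✓)  0-011(✓)  0-100(✓)  0-110(✓)  00-00(✓)  00-10(✓)  000-0(✓)  000-1(✓)  0000-(✓)  0001-(✓)  001-0(✓)  01-00(✓)  01-01(✓)  01-10(✓)  010-0(✓)  010-1(✓)  0100-(✓)  0101-(✓)  011-0(✓)  0110-(✓)  1-010(✓)  1-101  101-1  1010-  11-01(✓)  11-10(✓)  110-0(✓)  110-1(✓)  1100-(✓)  1101-(✓)
size-2^2 implicants → --010  -1-01  -1-10  -10-0(✓)  -10-1(✓)  -100-(✓)  -101-(✓)  0--00(✓)  0--10(✓)  0-0-0(✓)  0-0-1(✓)  0-00-(✓)  0-01-(✓)  0-1-0(✓)  00--0(✓)  000--(✓)  01--0(✓)  01-0-  010--(✓)  110--(✓)
size-2^3 implicants → -10--  0---0  0-0--
Unchecked terms (primes): --010, -0100, -1-01, -1-10, -10--, 0---0, 0-0--, 01-0-, 1-101, 101-1, 1010-
Minterm coverage:
  m0 ⊆ 0---0,0-0--
  m1 ⊆ 0-0-- [E]
  m2 ⊆ --010,0---0,0-0--
  m3 ⊆ 0-0-- [E]
  m6 ⊆ 0---0 [E]
  m8 ⊆ -10--,0---0,0-0--,01-0-
  m9 ⊆ -1-01,-10--,0-0--,01-0-
  m10 ⊆ --010,-1-10,-10--,0---0,0-0--
  m11 ⊆ -10--,0-0--
  m13 ⊆ -1-01,01-0-
  m14 ⊆ -1-10,0---0
  m20 ⊆ -0100,1010-
  m21 ⊆ 1-101,101-1,1010-
  m23 ⊆ 101-1 [E]
  m24 ⊆ -10-- [E]
  m25 ⊆ -1-01,-10--
  m26 ⊆ --010,-1-10,-10--
  m27 ⊆ -10-- [E]
  m29 ⊆ -1-01,1-101
  m30 ⊆ -1-10 [E]
E = {-1-10, -10--, 0---0, 0-0--, 101-1}
Petrick residual → -0100, -1-01
Cover = b'cd'e' + bd'e + bde' + bc' + a'e' + a'c' + ab'ce  |cover|=7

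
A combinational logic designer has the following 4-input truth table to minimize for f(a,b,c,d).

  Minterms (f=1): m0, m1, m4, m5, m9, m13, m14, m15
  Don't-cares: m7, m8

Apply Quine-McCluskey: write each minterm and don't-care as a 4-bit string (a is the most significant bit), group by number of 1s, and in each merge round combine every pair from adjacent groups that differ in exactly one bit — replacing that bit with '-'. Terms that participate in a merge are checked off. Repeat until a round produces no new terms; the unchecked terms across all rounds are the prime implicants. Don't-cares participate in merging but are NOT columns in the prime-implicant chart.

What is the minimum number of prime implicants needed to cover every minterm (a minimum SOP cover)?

3

Round 0: 0000✓ 0001✓ 0100✓ 0101✓ 0111✓ 1000✓ 1001✓ 1101✓ 1110✓ 1111✓
Round 1: -000✓ -001✓ -101✓ -111✓ 0-00✓ 0-01✓ 000-✓ 01-1✓ 010-✓ 1-01✓ 100-✓ 11-1✓ 111-
Round 2: --01 -00- -1-1 0-0-
PIs = {--01, -00-, -1-1, 0-0-, 111-}
Coverage chart:
  m0: -00-,0-0-
  m1: --01,-00-,0-0-
  m4: 0-0- ←essential
  m5: --01,-1-1,0-0-
  m9: --01,-00-
  m13: --01,-1-1
  m14: 111- ←essential
  m15: -1-1,111-
Essential: 0-0-, 111-
Petrick residual → --01
Min cover (3 terms): c'd + a'c' + abc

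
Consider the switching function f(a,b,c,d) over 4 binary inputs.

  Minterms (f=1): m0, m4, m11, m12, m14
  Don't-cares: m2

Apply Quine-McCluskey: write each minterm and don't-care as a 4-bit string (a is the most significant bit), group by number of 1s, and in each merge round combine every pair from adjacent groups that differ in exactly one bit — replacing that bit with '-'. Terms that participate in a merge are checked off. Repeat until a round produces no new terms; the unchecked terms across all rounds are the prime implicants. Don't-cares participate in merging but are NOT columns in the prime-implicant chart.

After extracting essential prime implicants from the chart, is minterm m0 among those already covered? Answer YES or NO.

[col 0] 0000*, 0010*, 0100*, 1011, 1100*, 1110*
[col 1] -100, 0-00, 00-0, 11-0
Prime implicants: -100, 0-00, 00-0, 1011, 11-0
PI chart (minterm → PIs covering it):
  0 | 0-00,00-0
  4 | -100,0-00
  11 | 1011  (sole → essential)
  12 | -100,11-0
  14 | 11-0  (sole → essential)
Essential prime implicants: 1011, 11-0

NO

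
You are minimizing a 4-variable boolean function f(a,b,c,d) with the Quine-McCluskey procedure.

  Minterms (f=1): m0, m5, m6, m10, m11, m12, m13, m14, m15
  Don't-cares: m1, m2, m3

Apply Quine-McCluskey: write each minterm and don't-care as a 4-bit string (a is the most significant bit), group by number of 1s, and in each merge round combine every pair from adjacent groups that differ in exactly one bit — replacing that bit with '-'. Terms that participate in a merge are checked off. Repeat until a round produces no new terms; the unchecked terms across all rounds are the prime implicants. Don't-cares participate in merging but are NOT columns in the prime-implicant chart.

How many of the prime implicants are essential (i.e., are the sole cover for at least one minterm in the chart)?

size-2^0 implicants → 0000(✓)  0001(✓)  0010(✓)  0011(✓)  0101(✓)  0110(✓)  1010(✓)  1011(✓)  1100(✓)  1101(✓)  1110(✓)  1111(✓)
size-2^1 implicants → -010(✓)  -011(✓)  -101  -110(✓)  0-01  0-10(✓)  00-0(✓)  00-1(✓)  000-(✓)  001-(✓)  1-10(✓)  1-11(✓)  101-(✓)  11-0(✓)  11-1(✓)  110-(✓)  111-(✓)
size-2^2 implicants → --10  -01-  00--  1-1-  11--
Unchecked terms (primes): --10, -01-, -101, 0-01, 00--, 1-1-, 11--
Minterm coverage:
  m0 ⊆ 00-- [E]
  m5 ⊆ -101,0-01
  m6 ⊆ --10 [E]
  m10 ⊆ --10,-01-,1-1-
  m11 ⊆ -01-,1-1-
  m12 ⊆ 11-- [E]
  m13 ⊆ -101,11--
  m14 ⊆ --10,1-1-,11--
  m15 ⊆ 1-1-,11--
E = {--10, 00--, 11--}

3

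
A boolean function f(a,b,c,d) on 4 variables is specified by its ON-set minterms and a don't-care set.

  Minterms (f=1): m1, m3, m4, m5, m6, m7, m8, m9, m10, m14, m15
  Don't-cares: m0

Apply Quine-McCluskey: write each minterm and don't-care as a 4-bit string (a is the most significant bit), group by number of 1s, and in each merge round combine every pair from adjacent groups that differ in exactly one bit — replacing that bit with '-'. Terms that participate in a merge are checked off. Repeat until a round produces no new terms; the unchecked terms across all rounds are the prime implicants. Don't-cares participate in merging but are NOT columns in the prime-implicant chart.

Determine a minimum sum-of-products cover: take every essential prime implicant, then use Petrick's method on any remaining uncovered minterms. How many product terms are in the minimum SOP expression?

5

Round 0: 0000✓ 0001✓ 0011✓ 0100✓ 0101✓ 0110✓ 0111✓ 1000✓ 1001✓ 1010✓ 1110✓ 1111✓
Round 1: -000✓ -001✓ -110✓ -111✓ 0-00✓ 0-01✓ 0-11✓ 00-1✓ 000-✓ 01-0✓ 01-1✓ 010-✓ 011-✓ 1-10 10-0 100-✓ 111-✓
Round 2: -00- -11- 0--1 0-0- 01--
PIs = {-00-, -11-, 0--1, 0-0-, 01--, 1-10, 10-0}
Coverage chart:
  m1: -00-,0--1,0-0-
  m3: 0--1 ←essential
  m4: 0-0-,01--
  m5: 0--1,0-0-,01--
  m6: -11-,01--
  m7: -11-,0--1,01--
  m8: -00-,10-0
  m9: -00- ←essential
  m10: 1-10,10-0
  m14: -11-,1-10
  m15: -11- ←essential
Essential: -00-, -11-, 0--1
Petrick residual → 0-0-, 1-10
Min cover (5 terms): b'c' + bc + a'd + a'c' + acd'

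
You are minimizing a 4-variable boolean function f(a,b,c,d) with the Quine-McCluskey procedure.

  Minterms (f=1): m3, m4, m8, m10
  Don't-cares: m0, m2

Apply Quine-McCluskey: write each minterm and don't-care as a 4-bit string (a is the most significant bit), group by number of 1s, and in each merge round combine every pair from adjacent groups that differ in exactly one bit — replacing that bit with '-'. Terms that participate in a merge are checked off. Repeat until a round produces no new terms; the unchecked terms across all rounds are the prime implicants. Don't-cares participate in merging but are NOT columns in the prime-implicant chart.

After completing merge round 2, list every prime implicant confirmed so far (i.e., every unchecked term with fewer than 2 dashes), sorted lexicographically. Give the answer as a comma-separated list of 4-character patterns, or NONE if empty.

0-00, 001-

Round 0: 0000✓ 0010✓ 0011✓ 0100✓ 1000✓ 1010✓
Round 1: -000✓ -010✓ 0-00 00-0✓ 001- 10-0✓
Round 2: -0-0
PIs = {-0-0, 0-00, 001-}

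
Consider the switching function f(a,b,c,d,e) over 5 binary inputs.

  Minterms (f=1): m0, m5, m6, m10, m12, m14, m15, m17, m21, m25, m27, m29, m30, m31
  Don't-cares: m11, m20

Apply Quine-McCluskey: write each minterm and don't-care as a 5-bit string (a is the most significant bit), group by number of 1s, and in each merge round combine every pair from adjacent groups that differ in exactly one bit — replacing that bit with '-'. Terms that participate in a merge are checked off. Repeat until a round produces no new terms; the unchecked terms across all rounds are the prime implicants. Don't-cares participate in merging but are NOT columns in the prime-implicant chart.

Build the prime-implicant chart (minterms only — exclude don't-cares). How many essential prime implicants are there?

Round 0: 00000 00101✓ 00110✓ 01010✓ 01011✓ 01100✓ 01110✓ 01111✓ 10001✓ 10100✓ 10101✓ 11001✓ 11011✓ 11101✓ 11110✓ 11111✓
Round 1: -0101 -1011✓ -1110✓ -1111✓ 0-110 01-10✓ 01-11✓ 0101-✓ 011-0 0111-✓ 1-001✓ 1-101✓ 10-01✓ 1010- 11-01✓ 11-11✓ 110-1✓ 111-1✓ 1111-✓
Round 2: -1-11 -111- 01-1- 1--01 11--1
PIs = {-0101, -1-11, -111-, 0-110, 00000, 01-1-, 011-0, 1--01, 1010-, 11--1}
Coverage chart:
  m0: 00000 ←essential
  m5: -0101 ←essential
  m6: 0-110 ←essential
  m10: 01-1- ←essential
  m12: 011-0 ←essential
  m14: -111-,0-110,01-1-,011-0
  m15: -1-11,-111-,01-1-
  m17: 1--01 ←essential
  m21: -0101,1--01,1010-
  m25: 1--01,11--1
  m27: -1-11,11--1
  m29: 1--01,11--1
  m30: -111- ←essential
  m31: -1-11,-111-,11--1
Essential: -0101, -111-, 0-110, 00000, 01-1-, 011-0, 1--01

7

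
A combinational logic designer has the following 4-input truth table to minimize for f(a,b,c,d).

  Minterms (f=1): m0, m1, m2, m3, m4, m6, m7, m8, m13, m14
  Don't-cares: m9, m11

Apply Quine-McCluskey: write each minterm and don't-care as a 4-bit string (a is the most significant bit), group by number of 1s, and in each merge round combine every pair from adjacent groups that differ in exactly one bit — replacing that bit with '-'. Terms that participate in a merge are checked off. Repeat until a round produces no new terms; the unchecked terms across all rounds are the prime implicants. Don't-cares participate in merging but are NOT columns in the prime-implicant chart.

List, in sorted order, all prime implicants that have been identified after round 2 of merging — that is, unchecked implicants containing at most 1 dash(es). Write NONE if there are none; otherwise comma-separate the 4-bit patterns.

Round 0: 0000✓ 0001✓ 0010✓ 0011✓ 0100✓ 0110✓ 0111✓ 1000✓ 1001✓ 1011✓ 1101✓ 1110✓
Round 1: -000✓ -001✓ -011✓ -110 0-00✓ 0-10✓ 0-11✓ 00-0✓ 00-1✓ 000-✓ 001-✓ 01-0✓ 011-✓ 1-01 10-1✓ 100-✓
Round 2: -0-1 -00- 0--0 0-1- 00--
PIs = {-0-1, -00-, -110, 0--0, 0-1-, 00--, 1-01}

-110, 1-01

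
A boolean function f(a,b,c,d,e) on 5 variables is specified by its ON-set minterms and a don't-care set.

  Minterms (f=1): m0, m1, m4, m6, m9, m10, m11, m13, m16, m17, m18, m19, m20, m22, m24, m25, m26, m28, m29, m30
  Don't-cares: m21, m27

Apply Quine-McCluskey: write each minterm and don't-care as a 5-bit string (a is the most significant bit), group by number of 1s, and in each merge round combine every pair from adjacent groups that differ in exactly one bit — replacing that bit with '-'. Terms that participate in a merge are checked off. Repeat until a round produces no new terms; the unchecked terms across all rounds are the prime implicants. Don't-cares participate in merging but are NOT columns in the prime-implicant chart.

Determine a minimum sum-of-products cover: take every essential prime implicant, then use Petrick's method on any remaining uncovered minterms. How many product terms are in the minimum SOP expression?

size-2^0 implicants → 00000(✓)  00001(✓)  00100(✓)  00110(✓)  01001(✓)  01010(✓)  01011(✓)  01101(✓)  10000(✓)  10001(✓)  10010(✓)  10011(✓)  10100(✓)  10101(✓)  10110(✓)  11000(✓)  11001(✓)  11010(✓)  11011(✓)  11100(✓)  11101(✓)  11110(✓)
size-2^1 implicants → -0000(✓)  -0001(✓)  -0100(✓)  -0110(✓)  -1001(✓)  -1010(✓)  -1011(✓)  -1101(✓)  0-001(✓)  00-00(✓)  0000-(✓)  001-0(✓)  01-01(✓)  010-1(✓)  0101-(✓)  1-000(✓)  1-001(✓)  1-010(✓)  1-011(✓)  1-100(✓)  1-101(✓)  1-110(✓)  10-00(✓)  10-01(✓)  10-10(✓)  100-0(✓)  100-1(✓)  1000-(✓)  1001-(✓)  101-0(✓)  1010-(✓)  11-00(✓)  11-01(✓)  11-10(✓)  110-0(✓)  110-1(✓)  1100-(✓)  1101-(✓)  111-0(✓)  1110-(✓)
size-2^2 implicants → --001  -0-00  -000-  -01-0  -1-01  -10-1  -101-  1--00(✓)  1--01(✓)  1--10(✓)  1-0-0(✓)  1-0-1(✓)  1-00-(✓)  1-01-(✓)  1-1-0(✓)  1-10-(✓)  10--0(✓)  10-0-(✓)  100--(✓)  11--0(✓)  11-0-(✓)  110--(✓)
size-2^3 implicants → 1---0  1--0-  1-0--
Unchecked terms (primes): --001, -0-00, -000-, -01-0, -1-01, -10-1, -101-, 1---0, 1--0-, 1-0--
Minterm coverage:
  m0 ⊆ -0-00,-000-
  m1 ⊆ --001,-000-
  m4 ⊆ -0-00,-01-0
  m6 ⊆ -01-0 [E]
  m9 ⊆ --001,-1-01,-10-1
  m10 ⊆ -101- [E]
  m11 ⊆ -10-1,-101-
  m13 ⊆ -1-01 [E]
  m16 ⊆ -0-00,-000-,1---0,1--0-,1-0--
  m17 ⊆ --001,-000-,1--0-,1-0--
  m18 ⊆ 1---0,1-0--
  m19 ⊆ 1-0-- [E]
  m20 ⊆ -0-00,-01-0,1---0,1--0-
  m22 ⊆ -01-0,1---0
  m24 ⊆ 1---0,1--0-,1-0--
  m25 ⊆ --001,-1-01,-10-1,1--0-,1-0--
  m26 ⊆ -101-,1---0,1-0--
  m28 ⊆ 1---0,1--0-
  m29 ⊆ -1-01,1--0-
  m30 ⊆ 1---0 [E]
E = {-01-0, -1-01, -101-, 1---0, 1-0--}
Petrick residual → -000-
Cover = b'c'd' + b'ce' + bd'e + bc'd + ae' + ac'  |cover|=6

6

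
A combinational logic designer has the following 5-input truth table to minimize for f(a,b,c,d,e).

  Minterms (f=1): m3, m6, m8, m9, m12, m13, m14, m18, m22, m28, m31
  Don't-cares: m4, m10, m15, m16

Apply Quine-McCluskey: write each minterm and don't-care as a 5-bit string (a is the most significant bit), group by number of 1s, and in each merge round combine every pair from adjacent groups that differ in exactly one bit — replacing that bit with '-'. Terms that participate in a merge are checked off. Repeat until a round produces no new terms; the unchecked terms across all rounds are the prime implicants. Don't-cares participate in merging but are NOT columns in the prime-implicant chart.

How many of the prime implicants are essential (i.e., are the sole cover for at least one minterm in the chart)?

4

size-2^0 implicants → 00011  00100(✓)  00110(✓)  01000(✓)  01001(✓)  01010(✓)  01100(✓)  01101(✓)  01110(✓)  01111(✓)  10000(✓)  10010(✓)  10110(✓)  11100(✓)  11111(✓)
size-2^1 implicants → -0110  -1100  -1111  0-100(✓)  0-110(✓)  001-0(✓)  01-00(✓)  01-01(✓)  01-10(✓)  010-0(✓)  0100-(✓)  011-0(✓)  011-1(✓)  0110-(✓)  0111-(✓)  10-10  100-0
size-2^2 implicants → 0-1-0  01--0  01-0-  011--
Unchecked terms (primes): -0110, -1100, -1111, 0-1-0, 00011, 01--0, 01-0-, 011--, 10-10, 100-0
Minterm coverage:
  m3 ⊆ 00011 [E]
  m6 ⊆ -0110,0-1-0
  m8 ⊆ 01--0,01-0-
  m9 ⊆ 01-0- [E]
  m12 ⊆ -1100,0-1-0,01--0,01-0-,011--
  m13 ⊆ 01-0-,011--
  m14 ⊆ 0-1-0,01--0,011--
  m18 ⊆ 10-10,100-0
  m22 ⊆ -0110,10-10
  m28 ⊆ -1100 [E]
  m31 ⊆ -1111 [E]
E = {-1100, -1111, 00011, 01-0-}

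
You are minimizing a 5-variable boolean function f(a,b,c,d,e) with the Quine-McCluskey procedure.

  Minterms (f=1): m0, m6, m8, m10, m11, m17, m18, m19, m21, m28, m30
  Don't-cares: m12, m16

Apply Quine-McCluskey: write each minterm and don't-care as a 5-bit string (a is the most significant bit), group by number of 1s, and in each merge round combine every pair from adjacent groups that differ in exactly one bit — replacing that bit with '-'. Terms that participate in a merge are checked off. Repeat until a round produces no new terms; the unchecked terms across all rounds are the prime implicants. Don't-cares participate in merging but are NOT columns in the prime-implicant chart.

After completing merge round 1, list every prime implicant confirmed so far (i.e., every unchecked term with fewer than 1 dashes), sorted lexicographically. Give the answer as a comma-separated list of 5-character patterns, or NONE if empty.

00110

[col 0] 00000*, 00110, 01000*, 01010*, 01011*, 01100*, 10000*, 10001*, 10010*, 10011*, 10101*, 11100*, 11110*
[col 1] -0000, -1100, 0-000, 01-00, 010-0, 0101-, 10-01, 100-0*, 100-1*, 1000-*, 1001-*, 111-0
[col 2] 100--
Prime implicants: -0000, -1100, 0-000, 00110, 01-00, 010-0, 0101-, 10-01, 100--, 111-0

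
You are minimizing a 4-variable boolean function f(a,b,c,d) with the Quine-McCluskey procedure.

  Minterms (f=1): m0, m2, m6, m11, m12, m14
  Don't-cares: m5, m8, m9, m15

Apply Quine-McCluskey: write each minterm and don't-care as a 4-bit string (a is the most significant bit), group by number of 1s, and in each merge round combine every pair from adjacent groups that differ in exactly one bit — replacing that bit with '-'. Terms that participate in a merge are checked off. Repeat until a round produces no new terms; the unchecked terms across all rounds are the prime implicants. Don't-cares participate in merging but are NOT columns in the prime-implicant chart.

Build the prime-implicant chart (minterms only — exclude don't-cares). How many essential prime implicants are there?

size-2^0 implicants → 0000(✓)  0010(✓)  0101  0110(✓)  1000(✓)  1001(✓)  1011(✓)  1100(✓)  1110(✓)  1111(✓)
size-2^1 implicants → -000  -110  0-10  00-0  1-00  1-11  10-1  100-  11-0  111-
Unchecked terms (primes): -000, -110, 0-10, 00-0, 0101, 1-00, 1-11, 10-1, 100-, 11-0, 111-
Minterm coverage:
  m0 ⊆ -000,00-0
  m2 ⊆ 0-10,00-0
  m6 ⊆ -110,0-10
  m11 ⊆ 1-11,10-1
  m12 ⊆ 1-00,11-0
  m14 ⊆ -110,11-0,111-
(no essential prime implicants)

0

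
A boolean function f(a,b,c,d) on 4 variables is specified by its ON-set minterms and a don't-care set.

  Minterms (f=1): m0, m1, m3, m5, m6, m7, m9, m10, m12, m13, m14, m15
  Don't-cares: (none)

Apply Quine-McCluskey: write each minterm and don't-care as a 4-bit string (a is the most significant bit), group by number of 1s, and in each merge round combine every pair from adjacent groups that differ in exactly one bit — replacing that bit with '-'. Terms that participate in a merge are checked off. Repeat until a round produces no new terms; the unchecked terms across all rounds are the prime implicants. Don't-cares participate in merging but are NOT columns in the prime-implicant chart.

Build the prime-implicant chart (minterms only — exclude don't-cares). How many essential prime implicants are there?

Round 0: 0000✓ 0001✓ 0011✓ 0101✓ 0110✓ 0111✓ 1001✓ 1010✓ 1100✓ 1101✓ 1110✓ 1111✓
Round 1: -001✓ -101✓ -110✓ -111✓ 0-01✓ 0-11✓ 00-1✓ 000- 01-1✓ 011-✓ 1-01✓ 1-10 11-0✓ 11-1✓ 110-✓ 111-✓
Round 2: --01 -1-1 -11- 0--1 11--
PIs = {--01, -1-1, -11-, 0--1, 000-, 1-10, 11--}
Coverage chart:
  m0: 000- ←essential
  m1: --01,0--1,000-
  m3: 0--1 ←essential
  m5: --01,-1-1,0--1
  m6: -11- ←essential
  m7: -1-1,-11-,0--1
  m9: --01 ←essential
  m10: 1-10 ←essential
  m12: 11-- ←essential
  m13: --01,-1-1,11--
  m14: -11-,1-10,11--
  m15: -1-1,-11-,11--
Essential: --01, -11-, 0--1, 000-, 1-10, 11--

6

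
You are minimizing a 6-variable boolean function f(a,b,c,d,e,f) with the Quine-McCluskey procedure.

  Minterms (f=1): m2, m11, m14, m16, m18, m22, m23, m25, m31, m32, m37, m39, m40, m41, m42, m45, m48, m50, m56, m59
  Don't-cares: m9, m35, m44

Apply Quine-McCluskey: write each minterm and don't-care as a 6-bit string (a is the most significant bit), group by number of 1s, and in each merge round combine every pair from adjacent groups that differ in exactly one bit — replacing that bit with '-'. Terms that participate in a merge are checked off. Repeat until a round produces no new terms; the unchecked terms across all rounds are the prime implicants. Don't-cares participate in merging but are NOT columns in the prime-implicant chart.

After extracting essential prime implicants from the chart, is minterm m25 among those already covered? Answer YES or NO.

size-2^0 implicants → 000010(✓)  001001(✓)  001011(✓)  001110  010000(✓)  010010(✓)  010110(✓)  010111(✓)  011001(✓)  011111(✓)  100000(✓)  100011(✓)  100101(✓)  100111(✓)  101000(✓)  101001(✓)  101010(✓)  101100(✓)  101101(✓)  110000(✓)  110010(✓)  111000(✓)  111011
size-2^1 implicants → -01001  -10000(✓)  -10010(✓)  0-0010  0-1001  0010-1  01-111  010-10  0100-0(✓)  01011-  1-0000(✓)  1-1000(✓)  10-000(✓)  10-101  100-11  1001-1  101-00(✓)  101-01(✓)  1010-0  10100-(✓)  10110-(✓)  11-000(✓)  1100-0(✓)
size-2^2 implicants → -100-0  1--000  101-0-
Unchecked terms (primes): -01001, -100-0, 0-0010, 0-1001, 0010-1, 001110, 01-111, 010-10, 01011-, 1--000, 10-101, 100-11, 1001-1, 101-0-, 1010-0, 111011
Minterm coverage:
  m2 ⊆ 0-0010 [E]
  m11 ⊆ 0010-1 [E]
  m14 ⊆ 001110 [E]
  m16 ⊆ -100-0 [E]
  m18 ⊆ -100-0,0-0010,010-10
  m22 ⊆ 010-10,01011-
  m23 ⊆ 01-111,01011-
  m25 ⊆ 0-1001 [E]
  m31 ⊆ 01-111 [E]
  m32 ⊆ 1--000 [E]
  m37 ⊆ 10-101,1001-1
  m39 ⊆ 100-11,1001-1
  m40 ⊆ 1--000,101-0-,1010-0
  m41 ⊆ -01001,101-0-
  m42 ⊆ 1010-0 [E]
  m45 ⊆ 10-101,101-0-
  m48 ⊆ -100-0,1--000
  m50 ⊆ -100-0 [E]
  m56 ⊆ 1--000 [E]
  m59 ⊆ 111011 [E]
E = {-100-0, 0-0010, 0-1001, 0010-1, 001110, 01-111, 1--000, 1010-0, 111011}

YES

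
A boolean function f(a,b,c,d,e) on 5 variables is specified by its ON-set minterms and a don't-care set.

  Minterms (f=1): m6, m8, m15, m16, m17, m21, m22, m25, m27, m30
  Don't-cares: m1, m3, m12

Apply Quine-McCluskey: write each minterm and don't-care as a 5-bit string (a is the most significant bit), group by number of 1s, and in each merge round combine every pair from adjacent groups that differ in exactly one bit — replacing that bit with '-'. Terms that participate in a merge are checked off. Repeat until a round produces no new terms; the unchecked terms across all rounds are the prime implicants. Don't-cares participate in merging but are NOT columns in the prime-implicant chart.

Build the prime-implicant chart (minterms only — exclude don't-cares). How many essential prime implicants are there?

Round 0: 00001✓ 00011✓ 00110✓ 01000✓ 01100✓ 01111 10000✓ 10001✓ 10101✓ 10110✓ 11001✓ 11011✓ 11110✓
Round 1: -0001 -0110 000-1 01-00 1-001 1-110 10-01 1000- 110-1
PIs = {-0001, -0110, 000-1, 01-00, 01111, 1-001, 1-110, 10-01, 1000-, 110-1}
Coverage chart:
  m6: -0110 ←essential
  m8: 01-00 ←essential
  m15: 01111 ←essential
  m16: 1000- ←essential
  m17: -0001,1-001,10-01,1000-
  m21: 10-01 ←essential
  m22: -0110,1-110
  m25: 1-001,110-1
  m27: 110-1 ←essential
  m30: 1-110 ←essential
Essential: -0110, 01-00, 01111, 1-110, 10-01, 1000-, 110-1

7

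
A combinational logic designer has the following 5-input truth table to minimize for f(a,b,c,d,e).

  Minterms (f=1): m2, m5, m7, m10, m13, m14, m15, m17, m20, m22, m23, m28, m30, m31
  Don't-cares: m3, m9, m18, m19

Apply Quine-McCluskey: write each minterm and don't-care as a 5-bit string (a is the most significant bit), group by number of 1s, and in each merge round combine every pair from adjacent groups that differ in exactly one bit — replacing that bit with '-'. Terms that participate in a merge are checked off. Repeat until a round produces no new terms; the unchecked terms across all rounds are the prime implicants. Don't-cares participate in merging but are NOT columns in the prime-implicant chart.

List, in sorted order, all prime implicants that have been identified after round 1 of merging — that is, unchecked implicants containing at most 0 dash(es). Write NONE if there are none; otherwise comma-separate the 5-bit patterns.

size-2^0 implicants → 00010(✓)  00011(✓)  00101(✓)  00111(✓)  01001(✓)  01010(✓)  01101(✓)  01110(✓)  01111(✓)  10001(✓)  10010(✓)  10011(✓)  10100(✓)  10110(✓)  10111(✓)  11100(✓)  11110(✓)  11111(✓)
size-2^1 implicants → -0010(✓)  -0011(✓)  -0111(✓)  -1110(✓)  -1111(✓)  0-010  0-101(✓)  0-111(✓)  00-11(✓)  0001-(✓)  001-1(✓)  01-01  01-10  011-1(✓)  0111-(✓)  1-100(✓)  1-110(✓)  1-111(✓)  10-10(✓)  10-11(✓)  100-1  1001-(✓)  101-0(✓)  1011-(✓)  111-0(✓)  1111-(✓)
size-2^2 implicants → --111  -0-11  -001-  -111-  0-1-1  1-1-0  1-11-  10-1-
Unchecked terms (primes): --111, -0-11, -001-, -111-, 0-010, 0-1-1, 01-01, 01-10, 1-1-0, 1-11-, 10-1-, 100-1

NONE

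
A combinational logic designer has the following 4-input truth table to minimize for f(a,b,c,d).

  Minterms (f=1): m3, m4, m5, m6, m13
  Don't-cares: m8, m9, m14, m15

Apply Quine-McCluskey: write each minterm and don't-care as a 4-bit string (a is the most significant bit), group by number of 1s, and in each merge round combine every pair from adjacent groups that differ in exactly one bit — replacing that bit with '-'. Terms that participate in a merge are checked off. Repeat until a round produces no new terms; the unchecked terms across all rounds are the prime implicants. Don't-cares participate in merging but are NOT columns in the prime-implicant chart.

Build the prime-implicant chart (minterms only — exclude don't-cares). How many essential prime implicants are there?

1

size-2^0 implicants → 0011  0100(✓)  0101(✓)  0110(✓)  1000(✓)  1001(✓)  1101(✓)  1110(✓)  1111(✓)
size-2^1 implicants → -101  -110  01-0  010-  1-01  100-  11-1  111-
Unchecked terms (primes): -101, -110, 0011, 01-0, 010-, 1-01, 100-, 11-1, 111-
Minterm coverage:
  m3 ⊆ 0011 [E]
  m4 ⊆ 01-0,010-
  m5 ⊆ -101,010-
  m6 ⊆ -110,01-0
  m13 ⊆ -101,1-01,11-1
E = {0011}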